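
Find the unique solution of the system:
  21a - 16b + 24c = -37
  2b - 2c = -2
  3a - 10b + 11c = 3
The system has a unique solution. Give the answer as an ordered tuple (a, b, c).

Form the augmented matrix and row-reduce:
  [ 21  -16  24  |  -37 ]
  [  0    2  -2  |   -2 ]
  [  3  -10  11  |    3 ]
r1 := 1/21·r1
  [ 1  -16/21  8/7  |  -37/21 ]
  [ 0       2   -2  |      -2 ]
  [ 3     -10   11  |       3 ]
r3 := r3 − 3·r1
  [ 1  -16/21   8/7  |  -37/21 ]
  [ 0       2    -2  |      -2 ]
  [ 0   -54/7  53/7  |    58/7 ]
r2 := 1/2·r2
  [ 1  -16/21   8/7  |  -37/21 ]
  [ 0       1    -1  |      -1 ]
  [ 0   -54/7  53/7  |    58/7 ]
r3 := r3 + 54/7·r2
  [ 1  -16/21   8/7  |  -37/21 ]
  [ 0       1    -1  |      -1 ]
  [ 0       0  -1/7  |     4/7 ]
r3 := -7·r3
  [ 1  -16/21  8/7  |  -37/21 ]
  [ 0       1   -1  |      -1 ]
  [ 0       0    1  |      -4 ]
r2 := r2 + r3
  [ 1  -16/21  8/7  |  -37/21 ]
  [ 0       1    0  |      -5 ]
  [ 0       0    1  |      -4 ]
r1 := r1 − 8/7·r3
  [ 1  -16/21  0  |  59/21 ]
  [ 0       1  0  |     -5 ]
  [ 0       0  1  |     -4 ]
r1 := r1 + 16/21·r2
  [ 1  0  0  |  -1 ]
  [ 0  1  0  |  -5 ]
  [ 0  0  1  |  -4 ]
Reading off the last column: a = -1, b = -5, c = -4.

(-1, -5, -4)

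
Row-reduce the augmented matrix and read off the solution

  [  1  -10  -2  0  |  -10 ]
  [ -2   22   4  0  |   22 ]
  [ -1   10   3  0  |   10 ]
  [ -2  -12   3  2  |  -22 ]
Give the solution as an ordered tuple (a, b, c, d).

R2 → R2 + 2·R1
  [  1  -10  -2  0  |  -10 ]
  [  0    2   0  0  |    2 ]
  [ -1   10   3  0  |   10 ]
  [ -2  -12   3  2  |  -22 ]
R3 → R3 + R1
  [  1  -10  -2  0  |  -10 ]
  [  0    2   0  0  |    2 ]
  [  0    0   1  0  |    0 ]
  [ -2  -12   3  2  |  -22 ]
R4 → R4 + 2·R1
  [ 1  -10  -2  0  |  -10 ]
  [ 0    2   0  0  |    2 ]
  [ 0    0   1  0  |    0 ]
  [ 0  -32  -1  2  |  -42 ]
R2 → 1/2·R2
  [ 1  -10  -2  0  |  -10 ]
  [ 0    1   0  0  |    1 ]
  [ 0    0   1  0  |    0 ]
  [ 0  -32  -1  2  |  -42 ]
R4 → R4 + 32·R2
  [ 1  -10  -2  0  |  -10 ]
  [ 0    1   0  0  |    1 ]
  [ 0    0   1  0  |    0 ]
  [ 0    0  -1  2  |  -10 ]
R4 → R4 + R3
  [ 1  -10  -2  0  |  -10 ]
  [ 0    1   0  0  |    1 ]
  [ 0    0   1  0  |    0 ]
  [ 0    0   0  2  |  -10 ]
R4 → 1/2·R4
  [ 1  -10  -2  0  |  -10 ]
  [ 0    1   0  0  |    1 ]
  [ 0    0   1  0  |    0 ]
  [ 0    0   0  1  |   -5 ]
R1 → R1 + 2·R3
  [ 1  -10  0  0  |  -10 ]
  [ 0    1  0  0  |    1 ]
  [ 0    0  1  0  |    0 ]
  [ 0    0  0  1  |   -5 ]
R1 → R1 + 10·R2
  [ 1  0  0  0  |   0 ]
  [ 0  1  0  0  |   1 ]
  [ 0  0  1  0  |   0 ]
  [ 0  0  0  1  |  -5 ]
Reading off the last column: a = 0, b = 1, c = 0, d = -5.

(0, 1, 0, -5)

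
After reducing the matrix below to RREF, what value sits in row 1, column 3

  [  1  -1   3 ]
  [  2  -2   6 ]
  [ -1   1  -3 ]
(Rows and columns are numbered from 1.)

3

R2 -> R2 − 2·R1
  [  1  -1   3 ]
  [  0   0   0 ]
  [ -1   1  -3 ]
R3 -> R3 + R1
  [ 1  -1  3 ]
  [ 0   0  0 ]
  [ 0   0  0 ]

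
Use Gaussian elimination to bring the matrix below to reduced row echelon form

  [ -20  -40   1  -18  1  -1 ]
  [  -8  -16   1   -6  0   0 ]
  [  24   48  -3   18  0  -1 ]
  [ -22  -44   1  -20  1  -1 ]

r1 → -1/20·r1
r2 → r2 + 8·r1
r3 → r3 − 24·r1
r4 → r4 + 22·r1
r2 → 5/3·r2
r3 → r3 + 9/5·r2
r4 → r4 + 1/10·r2
r3 ↔ r4
r3 → -6·r3
r4 → -1·r4
r3 → r3 + r4
r2 → r2 − 2/3·r4
r1 → r1 − 1/20·r4
r2 → r2 + 2/3·r3
r1 → r1 + 1/20·r3
r1 → r1 + 1/20·r2

[[1, 2, 0, 1, 0, 0], [0, 0, 1, 2, 0, 0], [0, 0, 0, 0, 1, 0], [0, 0, 0, 0, 0, 1]]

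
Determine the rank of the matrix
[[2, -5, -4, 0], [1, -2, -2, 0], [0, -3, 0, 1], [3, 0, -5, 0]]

rank = 4

R1 := 1/2·R1
  [ 1  -5/2  -2  0 ]
  [ 1    -2  -2  0 ]
  [ 0    -3   0  1 ]
  [ 3     0  -5  0 ]
R2 := R2 − R1
  [ 1  -5/2  -2  0 ]
  [ 0   1/2   0  0 ]
  [ 0    -3   0  1 ]
  [ 3     0  -5  0 ]
R4 := R4 − 3·R1
  [ 1  -5/2  -2  0 ]
  [ 0   1/2   0  0 ]
  [ 0    -3   0  1 ]
  [ 0  15/2   1  0 ]
R2 := 2·R2
  [ 1  -5/2  -2  0 ]
  [ 0     1   0  0 ]
  [ 0    -3   0  1 ]
  [ 0  15/2   1  0 ]
R3 := R3 + 3·R2
  [ 1  -5/2  -2  0 ]
  [ 0     1   0  0 ]
  [ 0     0   0  1 ]
  [ 0  15/2   1  0 ]
R4 := R4 − 15/2·R2
  [ 1  -5/2  -2  0 ]
  [ 0     1   0  0 ]
  [ 0     0   0  1 ]
  [ 0     0   1  0 ]
R3 ↔ R4
  [ 1  -5/2  -2  0 ]
  [ 0     1   0  0 ]
  [ 0     0   1  0 ]
  [ 0     0   0  1 ]
R1 := R1 + 2·R3
  [ 1  -5/2  0  0 ]
  [ 0     1  0  0 ]
  [ 0     0  1  0 ]
  [ 0     0  0  1 ]
R1 := R1 + 5/2·R2
  [ 1  0  0  0 ]
  [ 0  1  0  0 ]
  [ 0  0  1  0 ]
  [ 0  0  0  1 ]
The reduced form has 4 nonzero rows.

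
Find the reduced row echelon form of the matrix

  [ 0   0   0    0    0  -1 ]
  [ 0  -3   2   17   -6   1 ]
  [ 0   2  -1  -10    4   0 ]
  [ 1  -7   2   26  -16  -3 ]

ρ1 <-> ρ4
  [ 1  -7   2   26  -16  -3 ]
  [ 0  -3   2   17   -6   1 ]
  [ 0   2  -1  -10    4   0 ]
  [ 0   0   0    0    0  -1 ]
ρ2 ← -1/3·ρ2
  [ 1  -7     2     26  -16    -3 ]
  [ 0   1  -2/3  -17/3    2  -1/3 ]
  [ 0   2    -1    -10    4     0 ]
  [ 0   0     0      0    0    -1 ]
ρ3 ← ρ3 − 2·ρ2
  [ 1  -7     2     26  -16    -3 ]
  [ 0   1  -2/3  -17/3    2  -1/3 ]
  [ 0   0   1/3    4/3    0   2/3 ]
  [ 0   0     0      0    0    -1 ]
ρ3 ← 3·ρ3
  [ 1  -7     2     26  -16    -3 ]
  [ 0   1  -2/3  -17/3    2  -1/3 ]
  [ 0   0     1      4    0     2 ]
  [ 0   0     0      0    0    -1 ]
ρ4 ← -1·ρ4
  [ 1  -7     2     26  -16    -3 ]
  [ 0   1  -2/3  -17/3    2  -1/3 ]
  [ 0   0     1      4    0     2 ]
  [ 0   0     0      0    0     1 ]
ρ3 ← ρ3 − 2·ρ4
  [ 1  -7     2     26  -16    -3 ]
  [ 0   1  -2/3  -17/3    2  -1/3 ]
  [ 0   0     1      4    0     0 ]
  [ 0   0     0      0    0     1 ]
ρ2 ← ρ2 + 1/3·ρ4
  [ 1  -7     2     26  -16  -3 ]
  [ 0   1  -2/3  -17/3    2   0 ]
  [ 0   0     1      4    0   0 ]
  [ 0   0     0      0    0   1 ]
ρ1 ← ρ1 + 3·ρ4
  [ 1  -7     2     26  -16  0 ]
  [ 0   1  -2/3  -17/3    2  0 ]
  [ 0   0     1      4    0  0 ]
  [ 0   0     0      0    0  1 ]
ρ2 ← ρ2 + 2/3·ρ3
  [ 1  -7  2  26  -16  0 ]
  [ 0   1  0  -3    2  0 ]
  [ 0   0  1   4    0  0 ]
  [ 0   0  0   0    0  1 ]
ρ1 ← ρ1 − 2·ρ3
  [ 1  -7  0  18  -16  0 ]
  [ 0   1  0  -3    2  0 ]
  [ 0   0  1   4    0  0 ]
  [ 0   0  0   0    0  1 ]
ρ1 ← ρ1 + 7·ρ2
  [ 1  0  0  -3  -2  0 ]
  [ 0  1  0  -3   2  0 ]
  [ 0  0  1   4   0  0 ]
  [ 0  0  0   0   0  1 ]

[[1, 0, 0, -3, -2, 0], [0, 1, 0, -3, 2, 0], [0, 0, 1, 4, 0, 0], [0, 0, 0, 0, 0, 1]]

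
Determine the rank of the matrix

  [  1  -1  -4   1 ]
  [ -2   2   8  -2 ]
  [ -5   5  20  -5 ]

rank = 1

r2 ← r2 + 2·r1
  [  1  -1  -4   1 ]
  [  0   0   0   0 ]
  [ -5   5  20  -5 ]
r3 ← r3 + 5·r1
  [ 1  -1  -4  1 ]
  [ 0   0   0  0 ]
  [ 0   0   0  0 ]
The reduced form has 1 nonzero row.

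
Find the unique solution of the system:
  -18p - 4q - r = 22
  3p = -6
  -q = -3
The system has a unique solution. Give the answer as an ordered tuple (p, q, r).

(-2, 3, 2)

Form the augmented matrix and row-reduce:
  [ -18  -4  -1  |  22 ]
  [   3   0   0  |  -6 ]
  [   0  -1   0  |  -3 ]
r1 ← -1/18·r1
r2 ← r2 − 3·r1
r2 ← -3/2·r2
r3 ← r3 + r2
r3 ← 4·r3
r2 ← r2 − 1/4·r3
r1 ← r1 − 1/18·r3
r1 ← r1 − 2/9·r2
Reading off the last column: p = -2, q = 3, r = 2.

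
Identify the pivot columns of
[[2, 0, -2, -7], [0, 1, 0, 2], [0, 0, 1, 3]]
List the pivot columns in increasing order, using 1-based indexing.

1, 2, 3

Multiply R1 by 1/2.
  [ 1  0  -1  -7/2 ]
  [ 0  1   0     2 ]
  [ 0  0   1     3 ]
Add R3 to R1.
  [ 1  0  0  -1/2 ]
  [ 0  1  0     2 ]
  [ 0  0  1     3 ]
Pivot columns are the columns containing a leading 1.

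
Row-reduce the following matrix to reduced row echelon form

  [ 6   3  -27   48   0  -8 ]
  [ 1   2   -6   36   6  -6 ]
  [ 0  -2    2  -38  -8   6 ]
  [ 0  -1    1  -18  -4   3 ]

[[1, 0, -4, 0, -2, 0], [0, 1, -1, 0, 4, 0], [0, 0, 0, 1, 0, 0], [0, 0, 0, 0, 0, 1]]

R1 ← 1/6·R1
R2 ← R2 − R1
R2 ← 2/3·R2
R3 ← R3 + 2·R2
R4 ← R4 + R2
R3 ← -3/2·R3
R4 ← R4 − 2/3·R3
R4 ← -3·R4
R3 ← R3 − 1/3·R4
R2 ← R2 + 28/9·R4
R1 ← R1 + 4/3·R4
R2 ← R2 − 56/3·R3
R1 ← R1 − 8·R3
R1 ← R1 − 1/2·R2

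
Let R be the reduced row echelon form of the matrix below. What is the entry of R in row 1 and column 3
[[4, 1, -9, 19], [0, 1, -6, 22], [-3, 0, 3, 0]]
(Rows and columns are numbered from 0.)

Multiply R1 by 1/4.
  [  1  1/4  -9/4  19/4 ]
  [  0    1    -6    22 ]
  [ -3    0     3     0 ]
Add 3 times R1 to R3.
  [ 1  1/4   -9/4  19/4 ]
  [ 0    1     -6    22 ]
  [ 0  3/4  -15/4  57/4 ]
Subtract 3/4 times R2 from R3.
  [ 1  1/4  -9/4  19/4 ]
  [ 0    1    -6    22 ]
  [ 0    0   3/4  -9/4 ]
Multiply R3 by 4/3.
  [ 1  1/4  -9/4  19/4 ]
  [ 0    1    -6    22 ]
  [ 0    0     1    -3 ]
Add 6 times R3 to R2.
  [ 1  1/4  -9/4  19/4 ]
  [ 0    1     0     4 ]
  [ 0    0     1    -3 ]
Add 9/4 times R3 to R1.
  [ 1  1/4  0  -2 ]
  [ 0    1  0   4 ]
  [ 0    0  1  -3 ]
Subtract 1/4 times R2 from R1.
  [ 1  0  0  -3 ]
  [ 0  1  0   4 ]
  [ 0  0  1  -3 ]

4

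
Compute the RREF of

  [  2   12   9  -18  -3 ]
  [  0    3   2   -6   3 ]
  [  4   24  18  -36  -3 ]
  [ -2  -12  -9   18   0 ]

ρ1 := 1/2·ρ1
  [  1    6  9/2   -9  -3/2 ]
  [  0    3    2   -6     3 ]
  [  4   24   18  -36    -3 ]
  [ -2  -12   -9   18     0 ]
ρ3 := ρ3 − 4·ρ1
  [  1    6  9/2  -9  -3/2 ]
  [  0    3    2  -6     3 ]
  [  0    0    0   0     3 ]
  [ -2  -12   -9  18     0 ]
ρ4 := ρ4 + 2·ρ1
  [ 1  6  9/2  -9  -3/2 ]
  [ 0  3    2  -6     3 ]
  [ 0  0    0   0     3 ]
  [ 0  0    0   0    -3 ]
ρ2 := 1/3·ρ2
  [ 1  6  9/2  -9  -3/2 ]
  [ 0  1  2/3  -2     1 ]
  [ 0  0    0   0     3 ]
  [ 0  0    0   0    -3 ]
ρ3 := 1/3·ρ3
  [ 1  6  9/2  -9  -3/2 ]
  [ 0  1  2/3  -2     1 ]
  [ 0  0    0   0     1 ]
  [ 0  0    0   0    -3 ]
ρ4 := ρ4 + 3·ρ3
  [ 1  6  9/2  -9  -3/2 ]
  [ 0  1  2/3  -2     1 ]
  [ 0  0    0   0     1 ]
  [ 0  0    0   0     0 ]
ρ2 := ρ2 − ρ3
  [ 1  6  9/2  -9  -3/2 ]
  [ 0  1  2/3  -2     0 ]
  [ 0  0    0   0     1 ]
  [ 0  0    0   0     0 ]
ρ1 := ρ1 + 3/2·ρ3
  [ 1  6  9/2  -9  0 ]
  [ 0  1  2/3  -2  0 ]
  [ 0  0    0   0  1 ]
  [ 0  0    0   0  0 ]
ρ1 := ρ1 − 6·ρ2
  [ 1  0  1/2   3  0 ]
  [ 0  1  2/3  -2  0 ]
  [ 0  0    0   0  1 ]
  [ 0  0    0   0  0 ]

[[1, 0, 1/2, 3, 0], [0, 1, 2/3, -2, 0], [0, 0, 0, 0, 1], [0, 0, 0, 0, 0]]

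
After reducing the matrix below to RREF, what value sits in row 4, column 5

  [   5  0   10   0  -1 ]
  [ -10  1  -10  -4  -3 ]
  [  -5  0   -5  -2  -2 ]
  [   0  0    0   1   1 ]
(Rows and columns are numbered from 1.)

1

R1 := 1/5·R1
  [   1  0    2   0  -1/5 ]
  [ -10  1  -10  -4    -3 ]
  [  -5  0   -5  -2    -2 ]
  [   0  0    0   1     1 ]
R2 := R2 + 10·R1
  [  1  0   2   0  -1/5 ]
  [  0  1  10  -4    -5 ]
  [ -5  0  -5  -2    -2 ]
  [  0  0   0   1     1 ]
R3 := R3 + 5·R1
  [ 1  0   2   0  -1/5 ]
  [ 0  1  10  -4    -5 ]
  [ 0  0   5  -2    -3 ]
  [ 0  0   0   1     1 ]
R3 := 1/5·R3
  [ 1  0   2     0  -1/5 ]
  [ 0  1  10    -4    -5 ]
  [ 0  0   1  -2/5  -3/5 ]
  [ 0  0   0     1     1 ]
R3 := R3 + 2/5·R4
  [ 1  0   2   0  -1/5 ]
  [ 0  1  10  -4    -5 ]
  [ 0  0   1   0  -1/5 ]
  [ 0  0   0   1     1 ]
R2 := R2 + 4·R4
  [ 1  0   2  0  -1/5 ]
  [ 0  1  10  0    -1 ]
  [ 0  0   1  0  -1/5 ]
  [ 0  0   0  1     1 ]
R2 := R2 − 10·R3
  [ 1  0  2  0  -1/5 ]
  [ 0  1  0  0     1 ]
  [ 0  0  1  0  -1/5 ]
  [ 0  0  0  1     1 ]
R1 := R1 − 2·R3
  [ 1  0  0  0   1/5 ]
  [ 0  1  0  0     1 ]
  [ 0  0  1  0  -1/5 ]
  [ 0  0  0  1     1 ]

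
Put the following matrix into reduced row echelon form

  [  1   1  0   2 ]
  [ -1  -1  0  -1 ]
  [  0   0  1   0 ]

Add R1 to R2.
  [ 1  1  0  2 ]
  [ 0  0  0  1 ]
  [ 0  0  1  0 ]
Swap R2 and R3.
  [ 1  1  0  2 ]
  [ 0  0  1  0 ]
  [ 0  0  0  1 ]
Subtract 2 times R3 from R1.
  [ 1  1  0  0 ]
  [ 0  0  1  0 ]
  [ 0  0  0  1 ]

[[1, 1, 0, 0], [0, 0, 1, 0], [0, 0, 0, 1]]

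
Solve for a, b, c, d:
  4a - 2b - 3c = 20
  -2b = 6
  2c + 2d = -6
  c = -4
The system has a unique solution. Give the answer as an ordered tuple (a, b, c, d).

(1/2, -3, -4, 1)

Form the augmented matrix and row-reduce:
  [ 4  -2  -3  0  |  20 ]
  [ 0  -2   0  0  |   6 ]
  [ 0   0   2  2  |  -6 ]
  [ 0   0   1  0  |  -4 ]
r1 := 1/4·r1
r2 := -1/2·r2
r3 := 1/2·r3
r4 := r4 − r3
r4 := -1·r4
r3 := r3 − r4
r1 := r1 + 3/4·r3
r1 := r1 + 1/2·r2
Reading off the last column: a = 1/2, b = -3, c = -4, d = 1.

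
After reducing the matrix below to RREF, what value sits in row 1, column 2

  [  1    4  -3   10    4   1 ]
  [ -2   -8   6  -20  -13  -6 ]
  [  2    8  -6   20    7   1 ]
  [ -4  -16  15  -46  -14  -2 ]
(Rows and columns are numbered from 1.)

4

ρ2 → ρ2 + 2·ρ1
  [  1    4  -3   10    4   1 ]
  [  0    0   0    0   -5  -4 ]
  [  2    8  -6   20    7   1 ]
  [ -4  -16  15  -46  -14  -2 ]
ρ3 → ρ3 − 2·ρ1
  [  1    4  -3   10    4   1 ]
  [  0    0   0    0   -5  -4 ]
  [  0    0   0    0   -1  -1 ]
  [ -4  -16  15  -46  -14  -2 ]
ρ4 → ρ4 + 4·ρ1
  [ 1  4  -3  10   4   1 ]
  [ 0  0   0   0  -5  -4 ]
  [ 0  0   0   0  -1  -1 ]
  [ 0  0   3  -6   2   2 ]
ρ2 <-> ρ4
  [ 1  4  -3  10   4   1 ]
  [ 0  0   3  -6   2   2 ]
  [ 0  0   0   0  -1  -1 ]
  [ 0  0   0   0  -5  -4 ]
ρ2 → 1/3·ρ2
  [ 1  4  -3  10    4    1 ]
  [ 0  0   1  -2  2/3  2/3 ]
  [ 0  0   0   0   -1   -1 ]
  [ 0  0   0   0   -5   -4 ]
ρ3 → -1·ρ3
  [ 1  4  -3  10    4    1 ]
  [ 0  0   1  -2  2/3  2/3 ]
  [ 0  0   0   0    1    1 ]
  [ 0  0   0   0   -5   -4 ]
ρ4 → ρ4 + 5·ρ3
  [ 1  4  -3  10    4    1 ]
  [ 0  0   1  -2  2/3  2/3 ]
  [ 0  0   0   0    1    1 ]
  [ 0  0   0   0    0    1 ]
ρ3 → ρ3 − ρ4
  [ 1  4  -3  10    4    1 ]
  [ 0  0   1  -2  2/3  2/3 ]
  [ 0  0   0   0    1    0 ]
  [ 0  0   0   0    0    1 ]
ρ2 → ρ2 − 2/3·ρ4
  [ 1  4  -3  10    4  1 ]
  [ 0  0   1  -2  2/3  0 ]
  [ 0  0   0   0    1  0 ]
  [ 0  0   0   0    0  1 ]
ρ1 → ρ1 − ρ4
  [ 1  4  -3  10    4  0 ]
  [ 0  0   1  -2  2/3  0 ]
  [ 0  0   0   0    1  0 ]
  [ 0  0   0   0    0  1 ]
ρ2 → ρ2 − 2/3·ρ3
  [ 1  4  -3  10  4  0 ]
  [ 0  0   1  -2  0  0 ]
  [ 0  0   0   0  1  0 ]
  [ 0  0   0   0  0  1 ]
ρ1 → ρ1 − 4·ρ3
  [ 1  4  -3  10  0  0 ]
  [ 0  0   1  -2  0  0 ]
  [ 0  0   0   0  1  0 ]
  [ 0  0   0   0  0  1 ]
ρ1 → ρ1 + 3·ρ2
  [ 1  4  0   4  0  0 ]
  [ 0  0  1  -2  0  0 ]
  [ 0  0  0   0  1  0 ]
  [ 0  0  0   0  0  1 ]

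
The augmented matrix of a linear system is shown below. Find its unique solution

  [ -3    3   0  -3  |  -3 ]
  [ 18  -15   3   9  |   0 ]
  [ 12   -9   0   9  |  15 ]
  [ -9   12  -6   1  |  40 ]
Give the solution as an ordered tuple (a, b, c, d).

R1 -> -1/3·R1
  [  1   -1   0  1  |   1 ]
  [ 18  -15   3  9  |   0 ]
  [ 12   -9   0  9  |  15 ]
  [ -9   12  -6  1  |  40 ]
R2 -> R2 − 18·R1
  [  1  -1   0   1  |    1 ]
  [  0   3   3  -9  |  -18 ]
  [ 12  -9   0   9  |   15 ]
  [ -9  12  -6   1  |   40 ]
R3 -> R3 − 12·R1
  [  1  -1   0   1  |    1 ]
  [  0   3   3  -9  |  -18 ]
  [  0   3   0  -3  |    3 ]
  [ -9  12  -6   1  |   40 ]
R4 -> R4 + 9·R1
  [ 1  -1   0   1  |    1 ]
  [ 0   3   3  -9  |  -18 ]
  [ 0   3   0  -3  |    3 ]
  [ 0   3  -6  10  |   49 ]
R2 -> 1/3·R2
  [ 1  -1   0   1  |   1 ]
  [ 0   1   1  -3  |  -6 ]
  [ 0   3   0  -3  |   3 ]
  [ 0   3  -6  10  |  49 ]
R3 -> R3 − 3·R2
  [ 1  -1   0   1  |   1 ]
  [ 0   1   1  -3  |  -6 ]
  [ 0   0  -3   6  |  21 ]
  [ 0   3  -6  10  |  49 ]
R4 -> R4 − 3·R2
  [ 1  -1   0   1  |   1 ]
  [ 0   1   1  -3  |  -6 ]
  [ 0   0  -3   6  |  21 ]
  [ 0   0  -9  19  |  67 ]
R3 -> -1/3·R3
  [ 1  -1   0   1  |   1 ]
  [ 0   1   1  -3  |  -6 ]
  [ 0   0   1  -2  |  -7 ]
  [ 0   0  -9  19  |  67 ]
R4 -> R4 + 9·R3
  [ 1  -1  0   1  |   1 ]
  [ 0   1  1  -3  |  -6 ]
  [ 0   0  1  -2  |  -7 ]
  [ 0   0  0   1  |   4 ]
R3 -> R3 + 2·R4
  [ 1  -1  0   1  |   1 ]
  [ 0   1  1  -3  |  -6 ]
  [ 0   0  1   0  |   1 ]
  [ 0   0  0   1  |   4 ]
R2 -> R2 + 3·R4
  [ 1  -1  0  1  |  1 ]
  [ 0   1  1  0  |  6 ]
  [ 0   0  1  0  |  1 ]
  [ 0   0  0  1  |  4 ]
R1 -> R1 − R4
  [ 1  -1  0  0  |  -3 ]
  [ 0   1  1  0  |   6 ]
  [ 0   0  1  0  |   1 ]
  [ 0   0  0  1  |   4 ]
R2 -> R2 − R3
  [ 1  -1  0  0  |  -3 ]
  [ 0   1  0  0  |   5 ]
  [ 0   0  1  0  |   1 ]
  [ 0   0  0  1  |   4 ]
R1 -> R1 + R2
  [ 1  0  0  0  |  2 ]
  [ 0  1  0  0  |  5 ]
  [ 0  0  1  0  |  1 ]
  [ 0  0  0  1  |  4 ]
Reading off the last column: a = 2, b = 5, c = 1, d = 4.

(2, 5, 1, 4)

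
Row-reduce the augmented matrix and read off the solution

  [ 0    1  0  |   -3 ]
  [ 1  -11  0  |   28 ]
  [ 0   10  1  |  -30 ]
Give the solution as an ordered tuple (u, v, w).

R1 <=> R2
  [ 1  -11  0  |   28 ]
  [ 0    1  0  |   -3 ]
  [ 0   10  1  |  -30 ]
R3 ← R3 − 10·R2
  [ 1  -11  0  |  28 ]
  [ 0    1  0  |  -3 ]
  [ 0    0  1  |   0 ]
R1 ← R1 + 11·R2
  [ 1  0  0  |  -5 ]
  [ 0  1  0  |  -3 ]
  [ 0  0  1  |   0 ]
Reading off the last column: u = -5, v = -3, w = 0.

(-5, -3, 0)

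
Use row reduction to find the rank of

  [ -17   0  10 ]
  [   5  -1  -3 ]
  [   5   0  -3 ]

Multiply R1 by -1/17.
  [ 1   0  -10/17 ]
  [ 5  -1      -3 ]
  [ 5   0      -3 ]
Subtract 5 times R1 from R2.
  [ 1   0  -10/17 ]
  [ 0  -1   -1/17 ]
  [ 5   0      -3 ]
Subtract 5 times R1 from R3.
  [ 1   0  -10/17 ]
  [ 0  -1   -1/17 ]
  [ 0   0   -1/17 ]
Multiply R2 by -1.
  [ 1  0  -10/17 ]
  [ 0  1    1/17 ]
  [ 0  0   -1/17 ]
Multiply R3 by -17.
  [ 1  0  -10/17 ]
  [ 0  1    1/17 ]
  [ 0  0       1 ]
Subtract 1/17 times R3 from R2.
  [ 1  0  -10/17 ]
  [ 0  1       0 ]
  [ 0  0       1 ]
Add 10/17 times R3 to R1.
  [ 1  0  0 ]
  [ 0  1  0 ]
  [ 0  0  1 ]
The reduced form has 3 nonzero rows.

rank = 3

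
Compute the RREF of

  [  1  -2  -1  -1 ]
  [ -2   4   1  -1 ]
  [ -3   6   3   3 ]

[[1, -2, 0, 2], [0, 0, 1, 3], [0, 0, 0, 0]]

R2 → R2 + 2·R1
  [  1  -2  -1  -1 ]
  [  0   0  -1  -3 ]
  [ -3   6   3   3 ]
R3 → R3 + 3·R1
  [ 1  -2  -1  -1 ]
  [ 0   0  -1  -3 ]
  [ 0   0   0   0 ]
R2 → -1·R2
  [ 1  -2  -1  -1 ]
  [ 0   0   1   3 ]
  [ 0   0   0   0 ]
R1 → R1 + R2
  [ 1  -2  0  2 ]
  [ 0   0  1  3 ]
  [ 0   0  0  0 ]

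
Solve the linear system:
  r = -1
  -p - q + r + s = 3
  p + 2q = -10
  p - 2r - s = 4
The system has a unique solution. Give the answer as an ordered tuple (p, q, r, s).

(2, -6, -1, 0)

Form the augmented matrix and row-reduce:
  [  0   0   1   0  |   -1 ]
  [ -1  -1   1   1  |    3 ]
  [  1   2   0   0  |  -10 ]
  [  1   0  -2  -1  |    4 ]
R1 ↔ R2
  [ -1  -1   1   1  |    3 ]
  [  0   0   1   0  |   -1 ]
  [  1   2   0   0  |  -10 ]
  [  1   0  -2  -1  |    4 ]
R1 := -1·R1
  [ 1  1  -1  -1  |   -3 ]
  [ 0  0   1   0  |   -1 ]
  [ 1  2   0   0  |  -10 ]
  [ 1  0  -2  -1  |    4 ]
R3 := R3 − R1
  [ 1  1  -1  -1  |  -3 ]
  [ 0  0   1   0  |  -1 ]
  [ 0  1   1   1  |  -7 ]
  [ 1  0  -2  -1  |   4 ]
R4 := R4 − R1
  [ 1   1  -1  -1  |  -3 ]
  [ 0   0   1   0  |  -1 ]
  [ 0   1   1   1  |  -7 ]
  [ 0  -1  -1   0  |   7 ]
R2 ↔ R3
  [ 1   1  -1  -1  |  -3 ]
  [ 0   1   1   1  |  -7 ]
  [ 0   0   1   0  |  -1 ]
  [ 0  -1  -1   0  |   7 ]
R4 := R4 + R2
  [ 1  1  -1  -1  |  -3 ]
  [ 0  1   1   1  |  -7 ]
  [ 0  0   1   0  |  -1 ]
  [ 0  0   0   1  |   0 ]
R2 := R2 − R4
  [ 1  1  -1  -1  |  -3 ]
  [ 0  1   1   0  |  -7 ]
  [ 0  0   1   0  |  -1 ]
  [ 0  0   0   1  |   0 ]
R1 := R1 + R4
  [ 1  1  -1  0  |  -3 ]
  [ 0  1   1  0  |  -7 ]
  [ 0  0   1  0  |  -1 ]
  [ 0  0   0  1  |   0 ]
R2 := R2 − R3
  [ 1  1  -1  0  |  -3 ]
  [ 0  1   0  0  |  -6 ]
  [ 0  0   1  0  |  -1 ]
  [ 0  0   0  1  |   0 ]
R1 := R1 + R3
  [ 1  1  0  0  |  -4 ]
  [ 0  1  0  0  |  -6 ]
  [ 0  0  1  0  |  -1 ]
  [ 0  0  0  1  |   0 ]
R1 := R1 − R2
  [ 1  0  0  0  |   2 ]
  [ 0  1  0  0  |  -6 ]
  [ 0  0  1  0  |  -1 ]
  [ 0  0  0  1  |   0 ]
Reading off the last column: p = 2, q = -6, r = -1, s = 0.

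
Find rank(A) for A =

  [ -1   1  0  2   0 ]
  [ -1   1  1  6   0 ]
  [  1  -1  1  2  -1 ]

rank = 3

R1 -> -1·R1
  [  1  -1  0  -2   0 ]
  [ -1   1  1   6   0 ]
  [  1  -1  1   2  -1 ]
R2 -> R2 + R1
  [ 1  -1  0  -2   0 ]
  [ 0   0  1   4   0 ]
  [ 1  -1  1   2  -1 ]
R3 -> R3 − R1
  [ 1  -1  0  -2   0 ]
  [ 0   0  1   4   0 ]
  [ 0   0  1   4  -1 ]
R3 -> R3 − R2
  [ 1  -1  0  -2   0 ]
  [ 0   0  1   4   0 ]
  [ 0   0  0   0  -1 ]
R3 -> -1·R3
  [ 1  -1  0  -2  0 ]
  [ 0   0  1   4  0 ]
  [ 0   0  0   0  1 ]
The reduced form has 3 nonzero rows.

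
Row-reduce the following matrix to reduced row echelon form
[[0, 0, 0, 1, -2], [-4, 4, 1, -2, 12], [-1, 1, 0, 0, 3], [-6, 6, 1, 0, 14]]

R1 <-> R2
R1 → -1/4·R1
R3 → R3 + R1
R4 → R4 + 6·R1
R2 <-> R3
R2 → -4·R2
R4 → R4 + 1/2·R2
R4 → R4 − 2·R3
R2 → R2 + 2·R3
R1 → R1 − 1/2·R3
R1 → R1 + 1/4·R2

[[1, -1, 0, 0, -3], [0, 0, 1, 0, -4], [0, 0, 0, 1, -2], [0, 0, 0, 0, 0]]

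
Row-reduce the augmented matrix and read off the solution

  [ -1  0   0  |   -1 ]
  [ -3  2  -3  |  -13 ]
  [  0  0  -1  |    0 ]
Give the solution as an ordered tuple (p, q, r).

(1, -5, 0)

r1 := -1·r1
r2 := r2 + 3·r1
r2 := 1/2·r2
r3 := -1·r3
r2 := r2 + 3/2·r3
Reading off the last column: p = 1, q = -5, r = 0.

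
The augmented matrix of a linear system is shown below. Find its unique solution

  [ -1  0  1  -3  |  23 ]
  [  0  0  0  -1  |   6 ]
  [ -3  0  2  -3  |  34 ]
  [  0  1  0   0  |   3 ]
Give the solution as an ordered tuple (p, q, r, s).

(-6, 3, -1, -6)

ρ1 ← -1·ρ1
  [  1  0  -1   3  |  -23 ]
  [  0  0   0  -1  |    6 ]
  [ -3  0   2  -3  |   34 ]
  [  0  1   0   0  |    3 ]
ρ3 ← ρ3 + 3·ρ1
  [ 1  0  -1   3  |  -23 ]
  [ 0  0   0  -1  |    6 ]
  [ 0  0  -1   6  |  -35 ]
  [ 0  1   0   0  |    3 ]
ρ2 ↔ ρ4
  [ 1  0  -1   3  |  -23 ]
  [ 0  1   0   0  |    3 ]
  [ 0  0  -1   6  |  -35 ]
  [ 0  0   0  -1  |    6 ]
ρ3 ← -1·ρ3
  [ 1  0  -1   3  |  -23 ]
  [ 0  1   0   0  |    3 ]
  [ 0  0   1  -6  |   35 ]
  [ 0  0   0  -1  |    6 ]
ρ4 ← -1·ρ4
  [ 1  0  -1   3  |  -23 ]
  [ 0  1   0   0  |    3 ]
  [ 0  0   1  -6  |   35 ]
  [ 0  0   0   1  |   -6 ]
ρ3 ← ρ3 + 6·ρ4
  [ 1  0  -1  3  |  -23 ]
  [ 0  1   0  0  |    3 ]
  [ 0  0   1  0  |   -1 ]
  [ 0  0   0  1  |   -6 ]
ρ1 ← ρ1 − 3·ρ4
  [ 1  0  -1  0  |  -5 ]
  [ 0  1   0  0  |   3 ]
  [ 0  0   1  0  |  -1 ]
  [ 0  0   0  1  |  -6 ]
ρ1 ← ρ1 + ρ3
  [ 1  0  0  0  |  -6 ]
  [ 0  1  0  0  |   3 ]
  [ 0  0  1  0  |  -1 ]
  [ 0  0  0  1  |  -6 ]
Reading off the last column: p = -6, q = 3, r = -1, s = -6.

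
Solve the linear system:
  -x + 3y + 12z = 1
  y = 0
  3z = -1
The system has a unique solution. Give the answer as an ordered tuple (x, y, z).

Form the augmented matrix and row-reduce:
  [ -1  3  12  |   1 ]
  [  0  1   0  |   0 ]
  [  0  0   3  |  -1 ]
ρ1 -> -1·ρ1
ρ3 -> 1/3·ρ3
ρ1 -> ρ1 + 12·ρ3
ρ1 -> ρ1 + 3·ρ2
Reading off the last column: x = -5, y = 0, z = -1/3.

(-5, 0, -1/3)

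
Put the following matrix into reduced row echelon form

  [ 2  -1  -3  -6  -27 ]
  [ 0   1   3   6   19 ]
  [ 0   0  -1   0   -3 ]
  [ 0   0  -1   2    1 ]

[[1, 0, 0, 0, -4], [0, 1, 0, 0, -2], [0, 0, 1, 0, 3], [0, 0, 0, 1, 2]]

r1 → 1/2·r1
  [ 1  -1/2  -3/2  -3  -27/2 ]
  [ 0     1     3   6     19 ]
  [ 0     0    -1   0     -3 ]
  [ 0     0    -1   2      1 ]
r3 → -1·r3
  [ 1  -1/2  -3/2  -3  -27/2 ]
  [ 0     1     3   6     19 ]
  [ 0     0     1   0      3 ]
  [ 0     0    -1   2      1 ]
r4 → r4 + r3
  [ 1  -1/2  -3/2  -3  -27/2 ]
  [ 0     1     3   6     19 ]
  [ 0     0     1   0      3 ]
  [ 0     0     0   2      4 ]
r4 → 1/2·r4
  [ 1  -1/2  -3/2  -3  -27/2 ]
  [ 0     1     3   6     19 ]
  [ 0     0     1   0      3 ]
  [ 0     0     0   1      2 ]
r2 → r2 − 6·r4
  [ 1  -1/2  -3/2  -3  -27/2 ]
  [ 0     1     3   0      7 ]
  [ 0     0     1   0      3 ]
  [ 0     0     0   1      2 ]
r1 → r1 + 3·r4
  [ 1  -1/2  -3/2  0  -15/2 ]
  [ 0     1     3  0      7 ]
  [ 0     0     1  0      3 ]
  [ 0     0     0  1      2 ]
r2 → r2 − 3·r3
  [ 1  -1/2  -3/2  0  -15/2 ]
  [ 0     1     0  0     -2 ]
  [ 0     0     1  0      3 ]
  [ 0     0     0  1      2 ]
r1 → r1 + 3/2·r3
  [ 1  -1/2  0  0  -3 ]
  [ 0     1  0  0  -2 ]
  [ 0     0  1  0   3 ]
  [ 0     0  0  1   2 ]
r1 → r1 + 1/2·r2
  [ 1  0  0  0  -4 ]
  [ 0  1  0  0  -2 ]
  [ 0  0  1  0   3 ]
  [ 0  0  0  1   2 ]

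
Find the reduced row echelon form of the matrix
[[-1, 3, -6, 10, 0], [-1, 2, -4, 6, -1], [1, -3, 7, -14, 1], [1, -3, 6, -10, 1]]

[[1, 0, 0, 2, 0], [0, 1, 0, -4, 0], [0, 0, 1, -4, 0], [0, 0, 0, 0, 1]]

r1 -> -1·r1
  [  1  -3   6  -10   0 ]
  [ -1   2  -4    6  -1 ]
  [  1  -3   7  -14   1 ]
  [  1  -3   6  -10   1 ]
r2 -> r2 + r1
  [ 1  -3  6  -10   0 ]
  [ 0  -1  2   -4  -1 ]
  [ 1  -3  7  -14   1 ]
  [ 1  -3  6  -10   1 ]
r3 -> r3 − r1
  [ 1  -3  6  -10   0 ]
  [ 0  -1  2   -4  -1 ]
  [ 0   0  1   -4   1 ]
  [ 1  -3  6  -10   1 ]
r4 -> r4 − r1
  [ 1  -3  6  -10   0 ]
  [ 0  -1  2   -4  -1 ]
  [ 0   0  1   -4   1 ]
  [ 0   0  0    0   1 ]
r2 -> -1·r2
  [ 1  -3   6  -10  0 ]
  [ 0   1  -2    4  1 ]
  [ 0   0   1   -4  1 ]
  [ 0   0   0    0  1 ]
r3 -> r3 − r4
  [ 1  -3   6  -10  0 ]
  [ 0   1  -2    4  1 ]
  [ 0   0   1   -4  0 ]
  [ 0   0   0    0  1 ]
r2 -> r2 − r4
  [ 1  -3   6  -10  0 ]
  [ 0   1  -2    4  0 ]
  [ 0   0   1   -4  0 ]
  [ 0   0   0    0  1 ]
r2 -> r2 + 2·r3
  [ 1  -3  6  -10  0 ]
  [ 0   1  0   -4  0 ]
  [ 0   0  1   -4  0 ]
  [ 0   0  0    0  1 ]
r1 -> r1 − 6·r3
  [ 1  -3  0  14  0 ]
  [ 0   1  0  -4  0 ]
  [ 0   0  1  -4  0 ]
  [ 0   0  0   0  1 ]
r1 -> r1 + 3·r2
  [ 1  0  0   2  0 ]
  [ 0  1  0  -4  0 ]
  [ 0  0  1  -4  0 ]
  [ 0  0  0   0  1 ]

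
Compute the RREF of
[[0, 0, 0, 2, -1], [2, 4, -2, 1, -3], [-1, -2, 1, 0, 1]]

[[1, 2, -1, 0, 0], [0, 0, 0, 1, 0], [0, 0, 0, 0, 1]]

Swap ρ1 and ρ2.
  [  2   4  -2  1  -3 ]
  [  0   0   0  2  -1 ]
  [ -1  -2   1  0   1 ]
Multiply ρ1 by 1/2.
  [  1   2  -1  1/2  -3/2 ]
  [  0   0   0    2    -1 ]
  [ -1  -2   1    0     1 ]
Add ρ1 to ρ3.
  [ 1  2  -1  1/2  -3/2 ]
  [ 0  0   0    2    -1 ]
  [ 0  0   0  1/2  -1/2 ]
Multiply ρ2 by 1/2.
  [ 1  2  -1  1/2  -3/2 ]
  [ 0  0   0    1  -1/2 ]
  [ 0  0   0  1/2  -1/2 ]
Subtract 1/2 times ρ2 from ρ3.
  [ 1  2  -1  1/2  -3/2 ]
  [ 0  0   0    1  -1/2 ]
  [ 0  0   0    0  -1/4 ]
Multiply ρ3 by -4.
  [ 1  2  -1  1/2  -3/2 ]
  [ 0  0   0    1  -1/2 ]
  [ 0  0   0    0     1 ]
Add 1/2 times ρ3 to ρ2.
  [ 1  2  -1  1/2  -3/2 ]
  [ 0  0   0    1     0 ]
  [ 0  0   0    0     1 ]
Add 3/2 times ρ3 to ρ1.
  [ 1  2  -1  1/2  0 ]
  [ 0  0   0    1  0 ]
  [ 0  0   0    0  1 ]
Subtract 1/2 times ρ2 from ρ1.
  [ 1  2  -1  0  0 ]
  [ 0  0   0  1  0 ]
  [ 0  0   0  0  1 ]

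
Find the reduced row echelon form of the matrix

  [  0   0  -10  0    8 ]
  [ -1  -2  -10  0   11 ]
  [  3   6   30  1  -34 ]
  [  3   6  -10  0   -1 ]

[[1, 2, 0, 0, -3], [0, 0, 1, 0, -4/5], [0, 0, 0, 1, -1], [0, 0, 0, 0, 0]]

r1 <-> r2
  [ -1  -2  -10  0   11 ]
  [  0   0  -10  0    8 ]
  [  3   6   30  1  -34 ]
  [  3   6  -10  0   -1 ]
r1 ← -1·r1
  [ 1  2   10  0  -11 ]
  [ 0  0  -10  0    8 ]
  [ 3  6   30  1  -34 ]
  [ 3  6  -10  0   -1 ]
r3 ← r3 − 3·r1
  [ 1  2   10  0  -11 ]
  [ 0  0  -10  0    8 ]
  [ 0  0    0  1   -1 ]
  [ 3  6  -10  0   -1 ]
r4 ← r4 − 3·r1
  [ 1  2   10  0  -11 ]
  [ 0  0  -10  0    8 ]
  [ 0  0    0  1   -1 ]
  [ 0  0  -40  0   32 ]
r2 ← -1/10·r2
  [ 1  2   10  0   -11 ]
  [ 0  0    1  0  -4/5 ]
  [ 0  0    0  1    -1 ]
  [ 0  0  -40  0    32 ]
r4 ← r4 + 40·r2
  [ 1  2  10  0   -11 ]
  [ 0  0   1  0  -4/5 ]
  [ 0  0   0  1    -1 ]
  [ 0  0   0  0     0 ]
r1 ← r1 − 10·r2
  [ 1  2  0  0    -3 ]
  [ 0  0  1  0  -4/5 ]
  [ 0  0  0  1    -1 ]
  [ 0  0  0  0     0 ]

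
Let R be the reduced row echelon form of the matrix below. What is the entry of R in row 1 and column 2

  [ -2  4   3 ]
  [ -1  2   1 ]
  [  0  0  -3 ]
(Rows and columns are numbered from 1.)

r1 := -1/2·r1
  [  1  -2  -3/2 ]
  [ -1   2     1 ]
  [  0   0    -3 ]
r2 := r2 + r1
  [ 1  -2  -3/2 ]
  [ 0   0  -1/2 ]
  [ 0   0    -3 ]
r2 := -2·r2
  [ 1  -2  -3/2 ]
  [ 0   0     1 ]
  [ 0   0    -3 ]
r3 := r3 + 3·r2
  [ 1  -2  -3/2 ]
  [ 0   0     1 ]
  [ 0   0     0 ]
r1 := r1 + 3/2·r2
  [ 1  -2  0 ]
  [ 0   0  1 ]
  [ 0   0  0 ]

-2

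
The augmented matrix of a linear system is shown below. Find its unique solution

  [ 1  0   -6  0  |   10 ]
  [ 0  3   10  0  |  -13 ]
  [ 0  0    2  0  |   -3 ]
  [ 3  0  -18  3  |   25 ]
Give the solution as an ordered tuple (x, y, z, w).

Subtract 3 times ρ1 from ρ4.
  [ 1  0  -6  0  |   10 ]
  [ 0  3  10  0  |  -13 ]
  [ 0  0   2  0  |   -3 ]
  [ 0  0   0  3  |   -5 ]
Multiply ρ2 by 1/3.
  [ 1  0    -6  0  |     10 ]
  [ 0  1  10/3  0  |  -13/3 ]
  [ 0  0     2  0  |     -3 ]
  [ 0  0     0  3  |     -5 ]
Multiply ρ3 by 1/2.
  [ 1  0    -6  0  |     10 ]
  [ 0  1  10/3  0  |  -13/3 ]
  [ 0  0     1  0  |   -3/2 ]
  [ 0  0     0  3  |     -5 ]
Multiply ρ4 by 1/3.
  [ 1  0    -6  0  |     10 ]
  [ 0  1  10/3  0  |  -13/3 ]
  [ 0  0     1  0  |   -3/2 ]
  [ 0  0     0  1  |   -5/3 ]
Subtract 10/3 times ρ3 from ρ2.
  [ 1  0  -6  0  |    10 ]
  [ 0  1   0  0  |   2/3 ]
  [ 0  0   1  0  |  -3/2 ]
  [ 0  0   0  1  |  -5/3 ]
Add 6 times ρ3 to ρ1.
  [ 1  0  0  0  |     1 ]
  [ 0  1  0  0  |   2/3 ]
  [ 0  0  1  0  |  -3/2 ]
  [ 0  0  0  1  |  -5/3 ]
Reading off the last column: x = 1, y = 2/3, z = -3/2, w = -5/3.

(1, 2/3, -3/2, -5/3)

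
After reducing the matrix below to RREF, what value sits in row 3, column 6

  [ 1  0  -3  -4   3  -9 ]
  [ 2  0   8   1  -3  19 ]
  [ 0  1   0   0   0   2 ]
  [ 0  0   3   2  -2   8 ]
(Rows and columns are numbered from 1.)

Subtract 2 times R1 from R2.
  [ 1  0  -3  -4   3  -9 ]
  [ 0  0  14   9  -9  37 ]
  [ 0  1   0   0   0   2 ]
  [ 0  0   3   2  -2   8 ]
Swap R2 and R3.
  [ 1  0  -3  -4   3  -9 ]
  [ 0  1   0   0   0   2 ]
  [ 0  0  14   9  -9  37 ]
  [ 0  0   3   2  -2   8 ]
Multiply R3 by 1/14.
  [ 1  0  -3    -4      3     -9 ]
  [ 0  1   0     0      0      2 ]
  [ 0  0   1  9/14  -9/14  37/14 ]
  [ 0  0   3     2     -2      8 ]
Subtract 3 times R3 from R4.
  [ 1  0  -3    -4      3     -9 ]
  [ 0  1   0     0      0      2 ]
  [ 0  0   1  9/14  -9/14  37/14 ]
  [ 0  0   0  1/14  -1/14   1/14 ]
Multiply R4 by 14.
  [ 1  0  -3    -4      3     -9 ]
  [ 0  1   0     0      0      2 ]
  [ 0  0   1  9/14  -9/14  37/14 ]
  [ 0  0   0     1     -1      1 ]
Subtract 9/14 times R4 from R3.
  [ 1  0  -3  -4   3  -9 ]
  [ 0  1   0   0   0   2 ]
  [ 0  0   1   0   0   2 ]
  [ 0  0   0   1  -1   1 ]
Add 4 times R4 to R1.
  [ 1  0  -3  0  -1  -5 ]
  [ 0  1   0  0   0   2 ]
  [ 0  0   1  0   0   2 ]
  [ 0  0   0  1  -1   1 ]
Add 3 times R3 to R1.
  [ 1  0  0  0  -1  1 ]
  [ 0  1  0  0   0  2 ]
  [ 0  0  1  0   0  2 ]
  [ 0  0  0  1  -1  1 ]

2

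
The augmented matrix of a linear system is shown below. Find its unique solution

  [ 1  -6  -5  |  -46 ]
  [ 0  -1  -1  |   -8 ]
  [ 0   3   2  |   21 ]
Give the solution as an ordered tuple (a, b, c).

Multiply R2 by -1.
  [ 1  -6  -5  |  -46 ]
  [ 0   1   1  |    8 ]
  [ 0   3   2  |   21 ]
Subtract 3 times R2 from R3.
  [ 1  -6  -5  |  -46 ]
  [ 0   1   1  |    8 ]
  [ 0   0  -1  |   -3 ]
Multiply R3 by -1.
  [ 1  -6  -5  |  -46 ]
  [ 0   1   1  |    8 ]
  [ 0   0   1  |    3 ]
Subtract R3 from R2.
  [ 1  -6  -5  |  -46 ]
  [ 0   1   0  |    5 ]
  [ 0   0   1  |    3 ]
Add 5 times R3 to R1.
  [ 1  -6  0  |  -31 ]
  [ 0   1  0  |    5 ]
  [ 0   0  1  |    3 ]
Add 6 times R2 to R1.
  [ 1  0  0  |  -1 ]
  [ 0  1  0  |   5 ]
  [ 0  0  1  |   3 ]
Reading off the last column: a = -1, b = 5, c = 3.

(-1, 5, 3)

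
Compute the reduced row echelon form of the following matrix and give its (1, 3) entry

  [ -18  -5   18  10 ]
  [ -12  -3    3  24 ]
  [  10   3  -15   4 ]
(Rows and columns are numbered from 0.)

R1 -> -1/18·R1
  [   1  5/18   -1  -5/9 ]
  [ -12    -3    3    24 ]
  [  10     3  -15     4 ]
R2 -> R2 + 12·R1
  [  1  5/18   -1  -5/9 ]
  [  0   1/3   -9  52/3 ]
  [ 10     3  -15     4 ]
R3 -> R3 − 10·R1
  [ 1  5/18  -1  -5/9 ]
  [ 0   1/3  -9  52/3 ]
  [ 0   2/9  -5  86/9 ]
R2 -> 3·R2
  [ 1  5/18   -1  -5/9 ]
  [ 0     1  -27    52 ]
  [ 0   2/9   -5  86/9 ]
R3 -> R3 − 2/9·R2
  [ 1  5/18   -1  -5/9 ]
  [ 0     1  -27    52 ]
  [ 0     0    1    -2 ]
R2 -> R2 + 27·R3
  [ 1  5/18  -1  -5/9 ]
  [ 0     1   0    -2 ]
  [ 0     0   1    -2 ]
R1 -> R1 + R3
  [ 1  5/18  0  -23/9 ]
  [ 0     1  0     -2 ]
  [ 0     0  1     -2 ]
R1 -> R1 − 5/18·R2
  [ 1  0  0  -2 ]
  [ 0  1  0  -2 ]
  [ 0  0  1  -2 ]

-2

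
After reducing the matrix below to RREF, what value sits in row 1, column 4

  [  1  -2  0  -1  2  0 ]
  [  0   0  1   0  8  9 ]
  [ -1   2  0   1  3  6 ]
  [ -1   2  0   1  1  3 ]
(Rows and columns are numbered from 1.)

-1

r3 := r3 + r1
  [  1  -2  0  -1  2  0 ]
  [  0   0  1   0  8  9 ]
  [  0   0  0   0  5  6 ]
  [ -1   2  0   1  1  3 ]
r4 := r4 + r1
  [ 1  -2  0  -1  2  0 ]
  [ 0   0  1   0  8  9 ]
  [ 0   0  0   0  5  6 ]
  [ 0   0  0   0  3  3 ]
r3 := 1/5·r3
  [ 1  -2  0  -1  2    0 ]
  [ 0   0  1   0  8    9 ]
  [ 0   0  0   0  1  6/5 ]
  [ 0   0  0   0  3    3 ]
r4 := r4 − 3·r3
  [ 1  -2  0  -1  2     0 ]
  [ 0   0  1   0  8     9 ]
  [ 0   0  0   0  1   6/5 ]
  [ 0   0  0   0  0  -3/5 ]
r4 := -5/3·r4
  [ 1  -2  0  -1  2    0 ]
  [ 0   0  1   0  8    9 ]
  [ 0   0  0   0  1  6/5 ]
  [ 0   0  0   0  0    1 ]
r3 := r3 − 6/5·r4
  [ 1  -2  0  -1  2  0 ]
  [ 0   0  1   0  8  9 ]
  [ 0   0  0   0  1  0 ]
  [ 0   0  0   0  0  1 ]
r2 := r2 − 9·r4
  [ 1  -2  0  -1  2  0 ]
  [ 0   0  1   0  8  0 ]
  [ 0   0  0   0  1  0 ]
  [ 0   0  0   0  0  1 ]
r2 := r2 − 8·r3
  [ 1  -2  0  -1  2  0 ]
  [ 0   0  1   0  0  0 ]
  [ 0   0  0   0  1  0 ]
  [ 0   0  0   0  0  1 ]
r1 := r1 − 2·r3
  [ 1  -2  0  -1  0  0 ]
  [ 0   0  1   0  0  0 ]
  [ 0   0  0   0  1  0 ]
  [ 0   0  0   0  0  1 ]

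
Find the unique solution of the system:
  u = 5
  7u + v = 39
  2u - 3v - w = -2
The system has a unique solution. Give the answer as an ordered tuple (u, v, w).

(5, 4, 0)

Form the augmented matrix and row-reduce:
  [ 1   0   0  |   5 ]
  [ 7   1   0  |  39 ]
  [ 2  -3  -1  |  -2 ]
Subtract 7 times R1 from R2.
  [ 1   0   0  |   5 ]
  [ 0   1   0  |   4 ]
  [ 2  -3  -1  |  -2 ]
Subtract 2 times R1 from R3.
  [ 1   0   0  |    5 ]
  [ 0   1   0  |    4 ]
  [ 0  -3  -1  |  -12 ]
Add 3 times R2 to R3.
  [ 1  0   0  |  5 ]
  [ 0  1   0  |  4 ]
  [ 0  0  -1  |  0 ]
Multiply R3 by -1.
  [ 1  0  0  |  5 ]
  [ 0  1  0  |  4 ]
  [ 0  0  1  |  0 ]
Reading off the last column: u = 5, v = 4, w = 0.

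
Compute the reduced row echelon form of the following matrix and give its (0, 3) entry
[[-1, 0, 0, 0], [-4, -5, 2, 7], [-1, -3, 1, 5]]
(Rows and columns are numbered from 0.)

R1 -> -1·R1
  [  1   0  0  0 ]
  [ -4  -5  2  7 ]
  [ -1  -3  1  5 ]
R2 -> R2 + 4·R1
  [  1   0  0  0 ]
  [  0  -5  2  7 ]
  [ -1  -3  1  5 ]
R3 -> R3 + R1
  [ 1   0  0  0 ]
  [ 0  -5  2  7 ]
  [ 0  -3  1  5 ]
R2 -> -1/5·R2
  [ 1   0     0     0 ]
  [ 0   1  -2/5  -7/5 ]
  [ 0  -3     1     5 ]
R3 -> R3 + 3·R2
  [ 1  0     0     0 ]
  [ 0  1  -2/5  -7/5 ]
  [ 0  0  -1/5   4/5 ]
R3 -> -5·R3
  [ 1  0     0     0 ]
  [ 0  1  -2/5  -7/5 ]
  [ 0  0     1    -4 ]
R2 -> R2 + 2/5·R3
  [ 1  0  0   0 ]
  [ 0  1  0  -3 ]
  [ 0  0  1  -4 ]

0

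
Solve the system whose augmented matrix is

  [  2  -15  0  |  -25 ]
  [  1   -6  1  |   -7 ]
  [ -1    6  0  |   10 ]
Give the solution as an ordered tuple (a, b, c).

(0, 5/3, 3)

Multiply R1 by 1/2.
Subtract R1 from R2.
Add R1 to R3.
Multiply R2 by 2/3.
Add 3/2 times R2 to R3.
Subtract 2/3 times R3 from R2.
Add 15/2 times R2 to R1.
Reading off the last column: a = 0, b = 5/3, c = 3.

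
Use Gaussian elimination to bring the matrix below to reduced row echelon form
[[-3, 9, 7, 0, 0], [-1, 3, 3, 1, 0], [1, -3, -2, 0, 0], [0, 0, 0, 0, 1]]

R1 := -1/3·R1
  [  1  -3  -7/3  0  0 ]
  [ -1   3     3  1  0 ]
  [  1  -3    -2  0  0 ]
  [  0   0     0  0  1 ]
R2 := R2 + R1
  [ 1  -3  -7/3  0  0 ]
  [ 0   0   2/3  1  0 ]
  [ 1  -3    -2  0  0 ]
  [ 0   0     0  0  1 ]
R3 := R3 − R1
  [ 1  -3  -7/3  0  0 ]
  [ 0   0   2/3  1  0 ]
  [ 0   0   1/3  0  0 ]
  [ 0   0     0  0  1 ]
R2 := 3/2·R2
  [ 1  -3  -7/3    0  0 ]
  [ 0   0     1  3/2  0 ]
  [ 0   0   1/3    0  0 ]
  [ 0   0     0    0  1 ]
R3 := R3 − 1/3·R2
  [ 1  -3  -7/3     0  0 ]
  [ 0   0     1   3/2  0 ]
  [ 0   0     0  -1/2  0 ]
  [ 0   0     0     0  1 ]
R3 := -2·R3
  [ 1  -3  -7/3    0  0 ]
  [ 0   0     1  3/2  0 ]
  [ 0   0     0    1  0 ]
  [ 0   0     0    0  1 ]
R2 := R2 − 3/2·R3
  [ 1  -3  -7/3  0  0 ]
  [ 0   0     1  0  0 ]
  [ 0   0     0  1  0 ]
  [ 0   0     0  0  1 ]
R1 := R1 + 7/3·R2
  [ 1  -3  0  0  0 ]
  [ 0   0  1  0  0 ]
  [ 0   0  0  1  0 ]
  [ 0   0  0  0  1 ]

[[1, -3, 0, 0, 0], [0, 0, 1, 0, 0], [0, 0, 0, 1, 0], [0, 0, 0, 0, 1]]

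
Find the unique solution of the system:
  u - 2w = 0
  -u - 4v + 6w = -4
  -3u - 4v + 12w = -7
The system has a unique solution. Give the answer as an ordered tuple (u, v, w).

(-3, -1/2, -3/2)

Form the augmented matrix and row-reduce:
  [  1   0  -2  |   0 ]
  [ -1  -4   6  |  -4 ]
  [ -3  -4  12  |  -7 ]
Add R1 to R2.
Add 3 times R1 to R3.
Multiply R2 by -1/4.
Add 4 times R2 to R3.
Multiply R3 by 1/2.
Add R3 to R2.
Add 2 times R3 to R1.
Reading off the last column: u = -3, v = -1/2, w = -3/2.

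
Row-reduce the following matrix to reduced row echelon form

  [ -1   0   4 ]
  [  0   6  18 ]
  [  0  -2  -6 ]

R1 ← -1·R1
R2 ← 1/6·R2
R3 ← R3 + 2·R2

[[1, 0, -4], [0, 1, 3], [0, 0, 0]]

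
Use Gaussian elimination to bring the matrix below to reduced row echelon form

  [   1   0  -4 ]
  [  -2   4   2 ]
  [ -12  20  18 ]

[[1, 0, -4], [0, 1, -3/2], [0, 0, 0]]

R2 -> R2 + 2·R1
  [   1   0  -4 ]
  [   0   4  -6 ]
  [ -12  20  18 ]
R3 -> R3 + 12·R1
  [ 1   0   -4 ]
  [ 0   4   -6 ]
  [ 0  20  -30 ]
R2 -> 1/4·R2
  [ 1   0    -4 ]
  [ 0   1  -3/2 ]
  [ 0  20   -30 ]
R3 -> R3 − 20·R2
  [ 1  0    -4 ]
  [ 0  1  -3/2 ]
  [ 0  0     0 ]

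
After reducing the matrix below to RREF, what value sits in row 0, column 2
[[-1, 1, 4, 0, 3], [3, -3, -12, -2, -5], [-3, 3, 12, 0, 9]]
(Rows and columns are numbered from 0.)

-4

Multiply ρ1 by -1.
  [  1  -1   -4   0  -3 ]
  [  3  -3  -12  -2  -5 ]
  [ -3   3   12   0   9 ]
Subtract 3 times ρ1 from ρ2.
  [  1  -1  -4   0  -3 ]
  [  0   0   0  -2   4 ]
  [ -3   3  12   0   9 ]
Add 3 times ρ1 to ρ3.
  [ 1  -1  -4   0  -3 ]
  [ 0   0   0  -2   4 ]
  [ 0   0   0   0   0 ]
Multiply ρ2 by -1/2.
  [ 1  -1  -4  0  -3 ]
  [ 0   0   0  1  -2 ]
  [ 0   0   0  0   0 ]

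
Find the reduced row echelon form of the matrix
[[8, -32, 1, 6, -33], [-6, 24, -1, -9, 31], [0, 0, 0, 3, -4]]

r1 → 1/8·r1
  [  1  -4  1/8  3/4  -33/8 ]
  [ -6  24   -1   -9     31 ]
  [  0   0    0    3     -4 ]
r2 → r2 + 6·r1
  [ 1  -4   1/8   3/4  -33/8 ]
  [ 0   0  -1/4  -9/2   25/4 ]
  [ 0   0     0     3     -4 ]
r2 → -4·r2
  [ 1  -4  1/8  3/4  -33/8 ]
  [ 0   0    1   18    -25 ]
  [ 0   0    0    3     -4 ]
r3 → 1/3·r3
  [ 1  -4  1/8  3/4  -33/8 ]
  [ 0   0    1   18    -25 ]
  [ 0   0    0    1   -4/3 ]
r2 → r2 − 18·r3
  [ 1  -4  1/8  3/4  -33/8 ]
  [ 0   0    1    0     -1 ]
  [ 0   0    0    1   -4/3 ]
r1 → r1 − 3/4·r3
  [ 1  -4  1/8  0  -25/8 ]
  [ 0   0    1  0     -1 ]
  [ 0   0    0  1   -4/3 ]
r1 → r1 − 1/8·r2
  [ 1  -4  0  0    -3 ]
  [ 0   0  1  0    -1 ]
  [ 0   0  0  1  -4/3 ]

[[1, -4, 0, 0, -3], [0, 0, 1, 0, -1], [0, 0, 0, 1, -4/3]]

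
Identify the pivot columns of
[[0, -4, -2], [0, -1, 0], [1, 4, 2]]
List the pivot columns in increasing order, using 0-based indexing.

R1 <=> R3
  [ 1   4   2 ]
  [ 0  -1   0 ]
  [ 0  -4  -2 ]
R2 → -1·R2
  [ 1   4   2 ]
  [ 0   1   0 ]
  [ 0  -4  -2 ]
R3 → R3 + 4·R2
  [ 1  4   2 ]
  [ 0  1   0 ]
  [ 0  0  -2 ]
R3 → -1/2·R3
  [ 1  4  2 ]
  [ 0  1  0 ]
  [ 0  0  1 ]
R1 → R1 − 2·R3
  [ 1  4  0 ]
  [ 0  1  0 ]
  [ 0  0  1 ]
R1 → R1 − 4·R2
  [ 1  0  0 ]
  [ 0  1  0 ]
  [ 0  0  1 ]
Pivot columns are the columns containing a leading 1.

0, 1, 2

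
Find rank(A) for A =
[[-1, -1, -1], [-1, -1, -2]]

rank = 2

R1 -> -1·R1
  [  1   1   1 ]
  [ -1  -1  -2 ]
R2 -> R2 + R1
  [ 1  1   1 ]
  [ 0  0  -1 ]
R2 -> -1·R2
  [ 1  1  1 ]
  [ 0  0  1 ]
R1 -> R1 − R2
  [ 1  1  0 ]
  [ 0  0  1 ]
The reduced form has 2 nonzero rows.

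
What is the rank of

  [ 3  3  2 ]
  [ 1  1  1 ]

rank = 2

R1 := 1/3·R1
  [ 1  1  2/3 ]
  [ 1  1    1 ]
R2 := R2 − R1
  [ 1  1  2/3 ]
  [ 0  0  1/3 ]
R2 := 3·R2
  [ 1  1  2/3 ]
  [ 0  0    1 ]
R1 := R1 − 2/3·R2
  [ 1  1  0 ]
  [ 0  0  1 ]
The reduced form has 2 nonzero rows.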